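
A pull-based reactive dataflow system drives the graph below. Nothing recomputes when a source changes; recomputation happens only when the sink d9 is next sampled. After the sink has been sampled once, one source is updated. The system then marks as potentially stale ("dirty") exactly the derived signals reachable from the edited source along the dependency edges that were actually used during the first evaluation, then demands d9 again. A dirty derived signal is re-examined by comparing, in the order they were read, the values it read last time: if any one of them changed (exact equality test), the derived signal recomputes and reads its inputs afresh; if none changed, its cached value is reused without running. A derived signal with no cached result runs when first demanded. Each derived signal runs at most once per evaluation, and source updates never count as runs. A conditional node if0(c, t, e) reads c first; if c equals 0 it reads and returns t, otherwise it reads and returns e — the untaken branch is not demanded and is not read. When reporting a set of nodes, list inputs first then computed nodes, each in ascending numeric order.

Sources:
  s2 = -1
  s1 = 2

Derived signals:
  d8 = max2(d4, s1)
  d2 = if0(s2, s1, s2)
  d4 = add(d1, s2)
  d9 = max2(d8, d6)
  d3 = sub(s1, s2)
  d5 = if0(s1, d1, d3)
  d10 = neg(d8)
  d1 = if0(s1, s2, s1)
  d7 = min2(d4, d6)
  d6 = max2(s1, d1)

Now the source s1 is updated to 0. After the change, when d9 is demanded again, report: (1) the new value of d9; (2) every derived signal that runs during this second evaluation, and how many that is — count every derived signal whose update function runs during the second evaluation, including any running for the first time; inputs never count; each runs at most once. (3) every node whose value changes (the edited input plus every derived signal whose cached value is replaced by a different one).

First evaluation (everything demanded from the output):
  d1 = if0(s1=2 -> else branch s1) = 2
  d4 = add(2, -1) = 1
  d6 = max2(2, 2) = 2
  d8 = max2(1, 2) = 2
  d9 = max2(2, 2) = 2

Propagation after the edit:
  d1: runs — s1 2->0; s1 2->0; result -1.
  d4: runs — d1 2->-1; result -2.
  d6: runs — s1 2->0; d1 2->-1; result 0.
  d8: runs — d4 1->-2; s1 2->0; result 0.
  d9: runs — d8 2->0; d6 2->0; result 0.

New value of d9: 0.
Derived signals that run: d1, d4, d6, d8, d9 — 5 in total.
Values that change: s1, d1, d4, d6, d8, d9.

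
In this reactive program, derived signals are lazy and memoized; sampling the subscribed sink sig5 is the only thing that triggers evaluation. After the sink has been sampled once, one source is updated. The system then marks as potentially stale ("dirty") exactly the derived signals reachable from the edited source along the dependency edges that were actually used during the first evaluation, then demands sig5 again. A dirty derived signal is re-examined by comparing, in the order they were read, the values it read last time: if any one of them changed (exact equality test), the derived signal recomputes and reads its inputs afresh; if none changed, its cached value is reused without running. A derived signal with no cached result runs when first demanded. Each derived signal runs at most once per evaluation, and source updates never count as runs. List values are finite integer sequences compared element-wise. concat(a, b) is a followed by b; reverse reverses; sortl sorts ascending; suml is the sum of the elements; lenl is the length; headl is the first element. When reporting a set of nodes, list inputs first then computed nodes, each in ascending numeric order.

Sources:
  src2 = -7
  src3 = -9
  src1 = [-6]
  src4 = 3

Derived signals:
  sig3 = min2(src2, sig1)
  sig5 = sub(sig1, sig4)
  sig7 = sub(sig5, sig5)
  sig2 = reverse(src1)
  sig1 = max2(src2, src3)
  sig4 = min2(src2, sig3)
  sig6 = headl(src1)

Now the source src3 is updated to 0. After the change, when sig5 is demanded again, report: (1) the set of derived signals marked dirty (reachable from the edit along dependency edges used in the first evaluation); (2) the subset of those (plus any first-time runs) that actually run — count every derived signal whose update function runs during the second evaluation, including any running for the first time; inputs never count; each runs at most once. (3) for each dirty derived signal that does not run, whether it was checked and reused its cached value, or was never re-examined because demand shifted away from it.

First demand of the output computes:
  sig1 = max2(-7, -9) = -7
  sig3 = min2(-7, -7) = -7
  sig4 = min2(-7, -7) = -7
  sig5 = sub(-7, -7) = 0

After the edit, cleaning proceeds:
  sig1: a read changed (src3 -9->0) — executes, giving 0.
  sig3: a read changed (sig1 -7->0) — executes, giving -7 — identical to its old value.
  sig4: dirty, but its reads are unchanged (src2 unchanged, sig3 unchanged); cached -7 stands.
  sig5: a read changed (sig1 -7->0) — executes, giving 7.

Note where the cutoff bites: sig4 is checked, finds nothing changed, and keeps its cache.

The edit dirties: sig1, sig3, sig4, sig5.
3 derived signals run: sig1, sig3, sig5.
Cache hits after checking: sig4.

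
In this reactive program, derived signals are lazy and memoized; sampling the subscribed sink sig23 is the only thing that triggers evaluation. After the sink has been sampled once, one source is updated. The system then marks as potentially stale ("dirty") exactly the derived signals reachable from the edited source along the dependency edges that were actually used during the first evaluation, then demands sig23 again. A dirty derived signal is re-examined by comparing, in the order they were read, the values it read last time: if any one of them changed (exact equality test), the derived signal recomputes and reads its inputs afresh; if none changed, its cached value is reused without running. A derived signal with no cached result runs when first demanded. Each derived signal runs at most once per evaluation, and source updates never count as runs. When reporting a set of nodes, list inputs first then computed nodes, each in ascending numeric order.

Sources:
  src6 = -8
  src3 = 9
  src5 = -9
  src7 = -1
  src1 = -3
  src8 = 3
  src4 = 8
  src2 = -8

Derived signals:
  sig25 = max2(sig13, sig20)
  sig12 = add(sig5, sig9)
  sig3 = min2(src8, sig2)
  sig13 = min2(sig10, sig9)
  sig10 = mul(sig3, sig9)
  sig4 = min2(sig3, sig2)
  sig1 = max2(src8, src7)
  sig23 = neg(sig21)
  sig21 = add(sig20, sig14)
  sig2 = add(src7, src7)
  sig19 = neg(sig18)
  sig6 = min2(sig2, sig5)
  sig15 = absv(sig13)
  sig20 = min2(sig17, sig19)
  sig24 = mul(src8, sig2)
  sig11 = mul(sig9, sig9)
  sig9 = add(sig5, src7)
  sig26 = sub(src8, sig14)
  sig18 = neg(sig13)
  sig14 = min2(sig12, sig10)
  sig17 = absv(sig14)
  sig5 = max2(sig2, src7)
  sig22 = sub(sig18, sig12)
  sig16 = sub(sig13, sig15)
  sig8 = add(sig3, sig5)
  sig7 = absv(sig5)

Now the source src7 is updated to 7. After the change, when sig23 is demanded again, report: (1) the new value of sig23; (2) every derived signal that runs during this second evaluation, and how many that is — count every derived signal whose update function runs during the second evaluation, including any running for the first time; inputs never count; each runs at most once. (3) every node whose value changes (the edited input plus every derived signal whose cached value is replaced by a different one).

Demanding sig23 again yields -56.
14 derived signals run: sig2, sig3, sig5, sig9, sig10, sig12, sig13, sig14, sig17, sig18, sig19, sig20, sig21, sig23.
The nodes whose values change: src7, sig2, sig3, sig5, sig9, sig10, sig12, sig13, sig14, sig17, sig18, sig19, sig20, sig21, sig23.

First demand of the output computes:
  sig2 = add(-1, -1) = -2
  sig3 = min2(3, -2) = -2
  sig5 = max2(-2, -1) = -1
  sig9 = add(-1, -1) = -2
  sig10 = mul(-2, -2) = 4
  sig12 = add(-1, -2) = -3
  sig13 = min2(4, -2) = -2
  sig14 = min2(-3, 4) = -3
  sig17 = absv(-3) = 3
  sig18 = neg(-2) = 2
  sig19 = neg(2) = -2
  sig20 = min2(3, -2) = -2
  sig21 = add(-2, -3) = -5
  sig23 = neg(-5) = 5

After the edit, cleaning proceeds:
  sig2: a read changed (src7 -1->7; src7 -1->7) — executes, giving 14.
  sig3: a read changed (sig2 -2->14) — executes, giving 3.
  sig5: a read changed (sig2 -2->14; src7 -1->7) — executes, giving 14.
  sig9: a read changed (sig5 -1->14; src7 -1->7) — executes, giving 21.
  sig10: a read changed (sig3 -2->3; sig9 -2->21) — executes, giving 63.
  sig12: a read changed (sig5 -1->14; sig9 -2->21) — executes, giving 35.
  sig13: a read changed (sig10 4->63; sig9 -2->21) — executes, giving 21.
  sig14: a read changed (sig12 -3->35; sig10 4->63) — executes, giving 35.
  sig17: a read changed (sig14 -3->35) — executes, giving 35.
  sig18: a read changed (sig13 -2->21) — executes, giving -21.
  sig19: a read changed (sig18 2->-21) — executes, giving 21.
  sig20: a read changed (sig17 3->35; sig19 -2->21) — executes, giving 21.
  sig21: a read changed (sig20 -2->21; sig14 -3->35) — executes, giving 56.
  sig23: a read changed (sig21 -5->56) — executes, giving -56.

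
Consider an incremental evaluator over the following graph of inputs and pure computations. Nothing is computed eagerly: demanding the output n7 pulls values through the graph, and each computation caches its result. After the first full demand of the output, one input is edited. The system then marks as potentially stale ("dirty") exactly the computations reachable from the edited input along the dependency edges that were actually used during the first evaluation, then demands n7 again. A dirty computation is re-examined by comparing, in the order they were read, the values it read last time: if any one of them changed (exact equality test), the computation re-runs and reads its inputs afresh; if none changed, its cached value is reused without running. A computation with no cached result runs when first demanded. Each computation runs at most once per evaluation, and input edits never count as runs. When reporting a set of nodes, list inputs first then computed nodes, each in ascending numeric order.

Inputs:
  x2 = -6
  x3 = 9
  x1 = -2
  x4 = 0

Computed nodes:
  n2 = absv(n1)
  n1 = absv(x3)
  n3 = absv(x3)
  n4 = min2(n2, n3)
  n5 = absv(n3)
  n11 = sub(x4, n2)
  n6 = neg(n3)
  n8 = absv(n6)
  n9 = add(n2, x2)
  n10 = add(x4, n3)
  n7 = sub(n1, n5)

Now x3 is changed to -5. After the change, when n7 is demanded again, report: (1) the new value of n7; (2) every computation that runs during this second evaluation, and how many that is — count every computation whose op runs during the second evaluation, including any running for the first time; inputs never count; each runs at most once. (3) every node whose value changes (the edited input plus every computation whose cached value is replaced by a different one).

Initial pass — values computed on the first demand:
  n1 = absv(9) = 9
  n3 = absv(9) = 9
  n5 = absv(9) = 9
  n7 = sub(9, 9) = 0

Second demand — change propagation:
  n1: re-runs because x3 9->-5; new result 5.
  n3: re-runs because x3 9->-5; new result 5.
  n5: re-runs because n3 9->5; new result 5.
  n7: re-runs because n1 9->5; n5 9->5; new result 0 (unchanged).

n7 now evaluates to 0.
Run set: n1, n3, n5, n7 (4 run).
Changed values: x3, n1, n3, n5.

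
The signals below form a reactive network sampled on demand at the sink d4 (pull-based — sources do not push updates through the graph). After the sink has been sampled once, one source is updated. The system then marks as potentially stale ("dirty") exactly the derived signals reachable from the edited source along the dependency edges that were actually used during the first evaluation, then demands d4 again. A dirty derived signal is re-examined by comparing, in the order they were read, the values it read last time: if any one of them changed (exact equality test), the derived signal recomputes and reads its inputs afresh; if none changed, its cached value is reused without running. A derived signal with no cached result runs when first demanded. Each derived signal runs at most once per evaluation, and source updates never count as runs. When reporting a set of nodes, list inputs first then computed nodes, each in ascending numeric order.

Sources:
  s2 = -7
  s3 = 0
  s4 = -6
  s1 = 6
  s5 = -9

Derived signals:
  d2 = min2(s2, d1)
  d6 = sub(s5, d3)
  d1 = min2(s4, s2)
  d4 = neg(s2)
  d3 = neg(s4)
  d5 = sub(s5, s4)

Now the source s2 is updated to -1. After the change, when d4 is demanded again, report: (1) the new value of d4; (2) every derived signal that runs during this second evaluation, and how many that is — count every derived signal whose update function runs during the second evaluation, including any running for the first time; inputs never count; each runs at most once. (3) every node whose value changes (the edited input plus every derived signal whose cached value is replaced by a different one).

Initial pass — values computed on the first demand:
  d4 = neg(-7) = 7

Second demand — change propagation:
  d4: re-runs because s2 -7->-1; new result 1.

d4 now evaluates to 1.
Run set: d4 (1 run).
Changed values: s2, d4.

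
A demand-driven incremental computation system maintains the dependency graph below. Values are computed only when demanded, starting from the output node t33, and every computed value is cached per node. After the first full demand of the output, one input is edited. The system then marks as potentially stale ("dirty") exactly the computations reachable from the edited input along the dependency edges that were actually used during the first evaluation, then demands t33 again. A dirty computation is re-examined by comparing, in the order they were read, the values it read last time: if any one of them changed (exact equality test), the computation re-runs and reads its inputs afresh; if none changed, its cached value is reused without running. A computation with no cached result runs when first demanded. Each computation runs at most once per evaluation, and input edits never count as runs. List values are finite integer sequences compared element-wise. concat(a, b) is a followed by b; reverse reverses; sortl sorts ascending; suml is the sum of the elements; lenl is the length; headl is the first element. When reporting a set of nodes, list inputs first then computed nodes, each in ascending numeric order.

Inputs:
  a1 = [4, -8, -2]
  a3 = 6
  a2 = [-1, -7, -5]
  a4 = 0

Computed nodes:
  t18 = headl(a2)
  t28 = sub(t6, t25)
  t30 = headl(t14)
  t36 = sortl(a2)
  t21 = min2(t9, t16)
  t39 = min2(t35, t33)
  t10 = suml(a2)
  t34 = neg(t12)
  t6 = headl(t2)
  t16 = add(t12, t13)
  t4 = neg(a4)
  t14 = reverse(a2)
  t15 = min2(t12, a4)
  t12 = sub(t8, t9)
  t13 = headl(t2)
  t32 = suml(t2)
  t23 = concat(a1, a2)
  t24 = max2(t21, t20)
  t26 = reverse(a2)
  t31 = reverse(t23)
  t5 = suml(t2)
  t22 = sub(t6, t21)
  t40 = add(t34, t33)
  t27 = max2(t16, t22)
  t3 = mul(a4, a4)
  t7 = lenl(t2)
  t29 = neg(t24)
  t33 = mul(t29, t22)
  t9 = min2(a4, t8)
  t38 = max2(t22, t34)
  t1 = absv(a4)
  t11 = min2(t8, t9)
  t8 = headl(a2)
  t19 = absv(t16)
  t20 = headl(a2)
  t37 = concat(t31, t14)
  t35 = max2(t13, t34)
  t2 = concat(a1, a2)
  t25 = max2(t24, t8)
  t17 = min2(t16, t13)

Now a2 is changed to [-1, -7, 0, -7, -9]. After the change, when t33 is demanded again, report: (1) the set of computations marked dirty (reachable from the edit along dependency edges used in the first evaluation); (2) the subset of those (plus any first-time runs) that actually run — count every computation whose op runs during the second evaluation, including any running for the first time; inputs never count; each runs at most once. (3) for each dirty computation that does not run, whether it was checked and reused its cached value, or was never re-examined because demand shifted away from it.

Marked dirty: t2, t6, t8, t9, t12, t13, t16, t20, t21, t22, t24, t29, t33.
Computations that run: t2, t6, t8, t13, t20 — 5 in total.
Checked but reused from cache: t9, t12, t16, t21, t22, t24, t29, t33.
Key observation: the cutoff stops propagation at t9 — its inputs' values are unchanged, so it reuses its cache.

First evaluation (everything demanded from the output):
  t2 = concat([4, -8, -2], [-1, -7, -5]) = [4, -8, -2, -1, -7, -5]
  t6 = headl([4, -8, -2, -1, -7, -5]) = 4
  t8 = headl([-1, -7, -5]) = -1
  t9 = min2(0, -1) = -1
  t12 = sub(-1, -1) = 0
  t13 = headl([4, -8, -2, -1, -7, -5]) = 4
  t16 = add(0, 4) = 4
  t20 = headl([-1, -7, -5]) = -1
  t21 = min2(-1, 4) = -1
  t22 = sub(4, -1) = 5
  t24 = max2(-1, -1) = -1
  t29 = neg(-1) = 1
  t33 = mul(1, 5) = 5

Propagation after the edit:
  t2: runs — a2 [-1, -7, -5]->[-1, -7, 0, -7, -9]; result [4, -8, -2, -1, -7, 0, -7, -9].
  t6: runs — t2 [4, -8, -2, -1, -7, -5]->[4, -8, -2, -1, -7, 0, -7, -9]; result 4 (same value as before).
  t8: runs — a2 [-1, -7, -5]->[-1, -7, 0, -7, -9]; result -1 (same value as before).
  t9: checked — values it read are unchanged (a4 unchanged, t8 unchanged); reused cached -1 without running.
  t12: checked — values it read are unchanged (t8 unchanged, t9 unchanged); reused cached 0 without running.
  t13: runs — t2 [4, -8, -2, -1, -7, -5]->[4, -8, -2, -1, -7, 0, -7, -9]; result 4 (same value as before).
  t16: checked — values it read are unchanged (t12 unchanged, t13 unchanged); reused cached 4 without running.
  t20: runs — a2 [-1, -7, -5]->[-1, -7, 0, -7, -9]; result -1 (same value as before).
  t21: checked — values it read are unchanged (t9 unchanged, t16 unchanged); reused cached -1 without running.
  t22: checked — values it read are unchanged (t6 unchanged, t21 unchanged); reused cached 5 without running.
  t24: checked — values it read are unchanged (t21 unchanged, t20 unchanged); reused cached -1 without running.
  t29: checked — values it read are unchanged (t24 unchanged); reused cached 1 without running.
  t33: checked — values it read are unchanged (t29 unchanged, t22 unchanged); reused cached 5 without running.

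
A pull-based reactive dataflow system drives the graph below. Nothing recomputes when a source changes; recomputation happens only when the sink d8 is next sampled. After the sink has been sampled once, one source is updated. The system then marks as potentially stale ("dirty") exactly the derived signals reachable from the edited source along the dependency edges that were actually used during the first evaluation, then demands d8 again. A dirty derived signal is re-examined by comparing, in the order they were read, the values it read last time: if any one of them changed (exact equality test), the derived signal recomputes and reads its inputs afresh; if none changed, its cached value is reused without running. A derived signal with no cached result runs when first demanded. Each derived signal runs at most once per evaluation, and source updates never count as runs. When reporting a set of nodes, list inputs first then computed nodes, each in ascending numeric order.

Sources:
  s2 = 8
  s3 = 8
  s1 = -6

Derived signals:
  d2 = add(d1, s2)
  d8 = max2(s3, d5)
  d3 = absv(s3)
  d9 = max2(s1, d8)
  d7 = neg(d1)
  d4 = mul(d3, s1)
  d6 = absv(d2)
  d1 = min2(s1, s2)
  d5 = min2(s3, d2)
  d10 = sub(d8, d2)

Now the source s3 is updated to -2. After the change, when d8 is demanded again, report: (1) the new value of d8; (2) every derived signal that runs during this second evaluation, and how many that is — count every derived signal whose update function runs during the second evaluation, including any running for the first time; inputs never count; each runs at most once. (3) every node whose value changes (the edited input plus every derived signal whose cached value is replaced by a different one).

New value of d8: -2.
Derived signals that run: d5, d8 — 2 in total.
Values that change: s3, d5, d8.

First evaluation (everything demanded from the output):
  d1 = min2(-6, 8) = -6
  d2 = add(-6, 8) = 2
  d5 = min2(8, 2) = 2
  d8 = max2(8, 2) = 8

Propagation after the edit:
  d5: runs — s3 8->-2; result -2.
  d8: runs — s3 8->-2; d5 2->-2; result -2.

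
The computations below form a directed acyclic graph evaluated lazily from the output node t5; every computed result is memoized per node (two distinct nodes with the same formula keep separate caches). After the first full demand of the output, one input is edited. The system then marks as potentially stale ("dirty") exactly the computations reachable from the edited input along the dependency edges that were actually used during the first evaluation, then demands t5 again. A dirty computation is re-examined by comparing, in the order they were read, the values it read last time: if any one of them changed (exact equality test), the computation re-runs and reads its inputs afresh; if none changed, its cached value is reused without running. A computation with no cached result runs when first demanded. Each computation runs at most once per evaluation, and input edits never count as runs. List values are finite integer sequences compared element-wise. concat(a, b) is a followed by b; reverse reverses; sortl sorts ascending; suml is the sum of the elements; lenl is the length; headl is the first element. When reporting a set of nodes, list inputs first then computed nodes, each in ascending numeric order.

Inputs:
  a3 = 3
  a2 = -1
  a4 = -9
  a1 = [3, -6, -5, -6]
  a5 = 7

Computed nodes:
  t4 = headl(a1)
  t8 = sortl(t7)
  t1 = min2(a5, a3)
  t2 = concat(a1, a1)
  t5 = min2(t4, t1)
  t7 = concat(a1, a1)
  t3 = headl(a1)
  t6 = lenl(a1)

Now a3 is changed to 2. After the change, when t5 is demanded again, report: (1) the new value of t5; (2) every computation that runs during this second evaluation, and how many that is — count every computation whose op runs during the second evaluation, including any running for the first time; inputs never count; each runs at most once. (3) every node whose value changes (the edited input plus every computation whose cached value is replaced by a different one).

First demand of the output computes:
  t1 = min2(7, 3) = 3
  t4 = headl([3, -6, -5, -6]) = 3
  t5 = min2(3, 3) = 3

After the edit, cleaning proceeds:
  t1: a read changed (a3 3->2) — executes, giving 2.
  t5: a read changed (t1 3->2) — executes, giving 2.

Demanding t5 again yields 2.
2 computations run: t1, t5.
The nodes whose values change: a3, t1, t5.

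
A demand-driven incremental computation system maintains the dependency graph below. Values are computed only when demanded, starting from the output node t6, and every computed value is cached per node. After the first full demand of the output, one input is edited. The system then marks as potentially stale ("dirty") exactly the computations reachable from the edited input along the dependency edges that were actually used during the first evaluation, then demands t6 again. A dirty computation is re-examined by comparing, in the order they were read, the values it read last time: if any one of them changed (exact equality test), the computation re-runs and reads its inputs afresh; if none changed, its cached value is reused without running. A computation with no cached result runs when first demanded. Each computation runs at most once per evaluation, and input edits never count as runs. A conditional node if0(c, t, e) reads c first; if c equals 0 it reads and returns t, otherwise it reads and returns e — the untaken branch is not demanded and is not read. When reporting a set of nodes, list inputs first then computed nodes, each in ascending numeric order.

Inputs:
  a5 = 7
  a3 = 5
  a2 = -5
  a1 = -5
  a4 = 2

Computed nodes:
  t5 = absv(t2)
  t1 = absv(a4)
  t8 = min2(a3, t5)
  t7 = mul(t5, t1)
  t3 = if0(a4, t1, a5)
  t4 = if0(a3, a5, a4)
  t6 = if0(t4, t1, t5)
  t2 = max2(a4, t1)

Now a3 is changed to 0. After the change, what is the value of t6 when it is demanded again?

First evaluation (everything demanded from the output):
  t1 = absv(2) = 2
  t2 = max2(2, 2) = 2
  t4 = if0(a3=5 -> else branch a4) = 2
  t5 = absv(2) = 2
  t6 = if0(t4=2 -> else branch t5) = 2

Propagation after the edit:
  t4: runs — a3 5->0; result 7.
  t6: runs — t4 2->7; result 2 (same value as before).

New value of t6: 2.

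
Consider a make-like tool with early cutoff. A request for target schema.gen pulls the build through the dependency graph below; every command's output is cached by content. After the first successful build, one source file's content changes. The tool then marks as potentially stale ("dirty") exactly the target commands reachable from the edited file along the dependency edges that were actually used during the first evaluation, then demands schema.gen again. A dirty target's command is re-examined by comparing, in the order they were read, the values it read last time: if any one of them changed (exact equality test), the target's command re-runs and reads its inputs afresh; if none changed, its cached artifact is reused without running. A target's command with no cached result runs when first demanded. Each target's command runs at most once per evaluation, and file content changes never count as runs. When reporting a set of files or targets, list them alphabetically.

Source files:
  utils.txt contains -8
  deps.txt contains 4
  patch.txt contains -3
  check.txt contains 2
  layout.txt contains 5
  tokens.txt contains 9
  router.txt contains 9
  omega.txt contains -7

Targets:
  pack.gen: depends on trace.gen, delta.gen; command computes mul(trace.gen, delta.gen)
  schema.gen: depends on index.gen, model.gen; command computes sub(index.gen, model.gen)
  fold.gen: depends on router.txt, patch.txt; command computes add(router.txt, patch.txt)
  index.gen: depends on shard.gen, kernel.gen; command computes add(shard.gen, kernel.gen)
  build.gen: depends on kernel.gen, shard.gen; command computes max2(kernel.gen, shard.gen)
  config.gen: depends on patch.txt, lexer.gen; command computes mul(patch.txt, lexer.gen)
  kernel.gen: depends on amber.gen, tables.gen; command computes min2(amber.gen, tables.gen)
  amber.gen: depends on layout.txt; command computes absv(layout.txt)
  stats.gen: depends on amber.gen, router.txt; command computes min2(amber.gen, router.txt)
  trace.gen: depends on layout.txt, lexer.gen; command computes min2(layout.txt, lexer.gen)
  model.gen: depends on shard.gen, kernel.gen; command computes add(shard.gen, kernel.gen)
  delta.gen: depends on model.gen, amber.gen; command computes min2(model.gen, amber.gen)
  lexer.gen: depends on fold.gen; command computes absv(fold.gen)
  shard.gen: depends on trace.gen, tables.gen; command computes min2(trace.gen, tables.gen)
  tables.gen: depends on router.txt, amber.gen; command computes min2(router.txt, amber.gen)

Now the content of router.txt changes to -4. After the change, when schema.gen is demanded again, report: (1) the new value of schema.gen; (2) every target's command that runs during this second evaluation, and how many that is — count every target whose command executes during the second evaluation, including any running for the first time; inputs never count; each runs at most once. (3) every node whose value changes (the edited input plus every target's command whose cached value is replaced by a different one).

First demand of the output computes:
  amber.gen = absv(5) = 5
  fold.gen = add(9, -3) = 6
  lexer.gen = absv(6) = 6
  tables.gen = min2(9, 5) = 5
  kernel.gen = min2(5, 5) = 5
  trace.gen = min2(5, 6) = 5
  shard.gen = min2(5, 5) = 5
  index.gen = add(5, 5) = 10
  model.gen = add(5, 5) = 10
  schema.gen = sub(10, 10) = 0

After the edit, cleaning proceeds:
  fold.gen: a read changed (router.txt 9->-4) — executes, giving -7.
  lexer.gen: a read changed (fold.gen 6->-7) — executes, giving 7.
  tables.gen: a read changed (router.txt 9->-4) — executes, giving -4.
  kernel.gen: a read changed (tables.gen 5->-4) — executes, giving -4.
  trace.gen: a read changed (lexer.gen 6->7) — executes, giving 5 — identical to its old value.
  shard.gen: a read changed (tables.gen 5->-4) — executes, giving -4.
  index.gen: a read changed (shard.gen 5->-4; kernel.gen 5->-4) — executes, giving -8.
  model.gen: a read changed (shard.gen 5->-4; kernel.gen 5->-4) — executes, giving -8.
  schema.gen: a read changed (index.gen 10->-8; model.gen 10->-8) — executes, giving 0 — identical to its old value.

Demanding schema.gen again yields 0.
9 target commands run: fold.gen, index.gen, kernel.gen, lexer.gen, model.gen, schema.gen, shard.gen, tables.gen, trace.gen.
The nodes whose values change: fold.gen, index.gen, kernel.gen, lexer.gen, model.gen, router.txt, shard.gen, tables.gen.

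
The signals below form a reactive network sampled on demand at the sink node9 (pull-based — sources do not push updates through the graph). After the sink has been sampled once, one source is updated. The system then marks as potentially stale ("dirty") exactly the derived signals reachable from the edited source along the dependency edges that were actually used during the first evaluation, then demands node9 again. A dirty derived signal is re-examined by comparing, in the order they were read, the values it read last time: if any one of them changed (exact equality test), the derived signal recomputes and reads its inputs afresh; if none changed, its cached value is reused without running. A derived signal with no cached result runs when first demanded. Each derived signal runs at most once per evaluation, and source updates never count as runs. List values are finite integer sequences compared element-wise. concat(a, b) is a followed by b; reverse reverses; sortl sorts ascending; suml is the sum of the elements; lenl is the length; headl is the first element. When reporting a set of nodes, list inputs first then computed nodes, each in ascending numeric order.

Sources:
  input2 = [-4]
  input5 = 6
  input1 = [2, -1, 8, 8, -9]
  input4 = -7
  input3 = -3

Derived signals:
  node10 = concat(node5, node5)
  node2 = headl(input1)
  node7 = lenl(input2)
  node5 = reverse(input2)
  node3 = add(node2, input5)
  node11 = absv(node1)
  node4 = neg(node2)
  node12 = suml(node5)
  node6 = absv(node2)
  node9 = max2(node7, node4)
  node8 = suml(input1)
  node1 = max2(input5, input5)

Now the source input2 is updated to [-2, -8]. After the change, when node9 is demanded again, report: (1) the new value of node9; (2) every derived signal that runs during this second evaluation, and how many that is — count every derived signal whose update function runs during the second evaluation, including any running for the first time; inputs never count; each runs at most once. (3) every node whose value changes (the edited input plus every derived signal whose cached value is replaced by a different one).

Initial pass — values computed on the first demand:
  node2 = headl([2, -1, 8, 8, -9]) = 2
  node4 = neg(2) = -2
  node7 = lenl([-4]) = 1
  node9 = max2(1, -2) = 1

Second demand — change propagation:
  node7: re-runs because input2 [-4]->[-2, -8]; new result 2.
  node9: re-runs because node7 1->2; new result 2.

node9 now evaluates to 2.
Run set: node7, node9 (2 run).
Changed values: input2, node7, node9.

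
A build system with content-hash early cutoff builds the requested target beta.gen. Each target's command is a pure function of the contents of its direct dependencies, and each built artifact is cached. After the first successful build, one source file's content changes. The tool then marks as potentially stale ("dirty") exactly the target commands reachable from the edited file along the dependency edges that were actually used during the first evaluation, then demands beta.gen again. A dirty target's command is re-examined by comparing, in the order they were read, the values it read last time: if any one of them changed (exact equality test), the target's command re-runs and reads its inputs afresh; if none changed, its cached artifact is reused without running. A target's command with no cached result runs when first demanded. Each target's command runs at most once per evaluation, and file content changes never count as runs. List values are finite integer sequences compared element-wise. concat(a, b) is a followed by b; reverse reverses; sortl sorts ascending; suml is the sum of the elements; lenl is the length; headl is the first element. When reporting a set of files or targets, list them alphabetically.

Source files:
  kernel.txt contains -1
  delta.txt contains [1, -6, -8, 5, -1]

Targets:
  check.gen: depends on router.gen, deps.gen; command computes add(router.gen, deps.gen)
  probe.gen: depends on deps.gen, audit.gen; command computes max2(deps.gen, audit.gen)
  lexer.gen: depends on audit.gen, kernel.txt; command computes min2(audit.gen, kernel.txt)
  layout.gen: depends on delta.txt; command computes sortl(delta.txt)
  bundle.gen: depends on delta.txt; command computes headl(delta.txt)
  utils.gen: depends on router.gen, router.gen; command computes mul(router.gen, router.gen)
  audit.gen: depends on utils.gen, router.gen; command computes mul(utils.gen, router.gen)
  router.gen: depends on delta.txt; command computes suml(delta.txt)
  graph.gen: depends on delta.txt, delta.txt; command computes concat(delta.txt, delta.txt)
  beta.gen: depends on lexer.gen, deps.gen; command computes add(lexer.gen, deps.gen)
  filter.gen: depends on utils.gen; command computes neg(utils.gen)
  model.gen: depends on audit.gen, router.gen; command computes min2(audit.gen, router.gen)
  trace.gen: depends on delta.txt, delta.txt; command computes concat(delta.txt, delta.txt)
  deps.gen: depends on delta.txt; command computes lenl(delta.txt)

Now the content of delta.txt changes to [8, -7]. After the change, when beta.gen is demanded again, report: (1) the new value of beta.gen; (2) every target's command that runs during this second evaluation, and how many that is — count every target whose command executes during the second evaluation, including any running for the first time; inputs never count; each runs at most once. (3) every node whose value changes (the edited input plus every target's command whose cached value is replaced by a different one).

New value of beta.gen: 1.
Target commands that run: audit.gen, beta.gen, deps.gen, lexer.gen, router.gen, utils.gen — 6 in total.
Values that change: audit.gen, beta.gen, delta.txt, deps.gen, lexer.gen, router.gen, utils.gen.

First evaluation (everything demanded from the output):
  deps.gen = lenl([1, -6, -8, 5, -1]) = 5
  router.gen = suml([1, -6, -8, 5, -1]) = -9
  utils.gen = mul(-9, -9) = 81
  audit.gen = mul(81, -9) = -729
  lexer.gen = min2(-729, -1) = -729
  beta.gen = add(-729, 5) = -724

Propagation after the edit:
  deps.gen: runs — delta.txt [1, -6, -8, 5, -1]->[8, -7]; result 2.
  router.gen: runs — delta.txt [1, -6, -8, 5, -1]->[8, -7]; result 1.
  utils.gen: runs — router.gen -9->1; router.gen -9->1; result 1.
  audit.gen: runs — utils.gen 81->1; router.gen -9->1; result 1.
  lexer.gen: runs — audit.gen -729->1; result -1.
  beta.gen: runs — lexer.gen -729->-1; deps.gen 5->2; result 1.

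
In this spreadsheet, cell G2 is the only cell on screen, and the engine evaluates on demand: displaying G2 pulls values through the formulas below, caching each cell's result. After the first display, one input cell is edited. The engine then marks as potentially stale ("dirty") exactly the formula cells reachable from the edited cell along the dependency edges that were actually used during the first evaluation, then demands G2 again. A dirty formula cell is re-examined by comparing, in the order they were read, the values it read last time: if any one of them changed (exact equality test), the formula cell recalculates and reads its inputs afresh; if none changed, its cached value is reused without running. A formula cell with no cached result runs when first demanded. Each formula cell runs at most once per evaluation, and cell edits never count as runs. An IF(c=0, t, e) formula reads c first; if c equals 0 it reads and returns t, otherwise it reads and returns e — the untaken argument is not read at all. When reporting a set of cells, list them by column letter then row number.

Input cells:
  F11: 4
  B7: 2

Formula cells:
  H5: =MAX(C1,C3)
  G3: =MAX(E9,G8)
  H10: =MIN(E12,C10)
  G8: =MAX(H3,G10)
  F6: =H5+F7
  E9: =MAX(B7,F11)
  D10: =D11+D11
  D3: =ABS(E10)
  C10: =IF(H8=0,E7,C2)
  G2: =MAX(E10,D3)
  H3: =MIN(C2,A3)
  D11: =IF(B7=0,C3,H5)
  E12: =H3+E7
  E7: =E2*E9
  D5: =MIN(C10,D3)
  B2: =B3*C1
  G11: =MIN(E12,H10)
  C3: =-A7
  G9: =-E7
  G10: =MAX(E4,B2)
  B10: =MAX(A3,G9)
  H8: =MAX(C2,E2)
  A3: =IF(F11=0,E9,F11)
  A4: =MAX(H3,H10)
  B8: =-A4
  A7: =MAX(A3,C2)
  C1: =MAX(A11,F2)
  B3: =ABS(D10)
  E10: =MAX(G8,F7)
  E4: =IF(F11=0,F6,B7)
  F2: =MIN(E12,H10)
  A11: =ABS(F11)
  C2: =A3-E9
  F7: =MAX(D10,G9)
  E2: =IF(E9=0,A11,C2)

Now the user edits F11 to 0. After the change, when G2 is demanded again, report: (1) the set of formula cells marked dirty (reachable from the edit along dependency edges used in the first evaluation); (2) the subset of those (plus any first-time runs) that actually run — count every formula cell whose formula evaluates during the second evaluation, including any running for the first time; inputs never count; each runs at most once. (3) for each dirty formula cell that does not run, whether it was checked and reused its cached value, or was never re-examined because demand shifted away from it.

Initial pass — values computed on the first demand:
  A11 = ABS(4) = 4
  E4 = IF(F11=0: F11=4 -> else branch B7) = 2
  E9 = MAX(2, 4) = 4
  A3 = IF(F11=0: F11=4 -> else branch F11) = 4
  C2 = 4 - 4 = 0
  A7 = MAX(4, 0) = 4
  C3 = -(4) = -4
  E2 = IF(E9=0: E9=4 -> else branch C2) = 0
  E7 = 0 * 4 = 0
  G9 = -(0) = 0
  H3 = MIN(0, 4) = 0
  E12 = 0 + 0 = 0
  H8 = MAX(0, 0) = 0
  C10 = IF(H8=0: H8=0 -> then branch E7) = 0
  H10 = MIN(0, 0) = 0
  F2 = MIN(0, 0) = 0
  C1 = MAX(4, 0) = 4
  H5 = MAX(4, -4) = 4
  D11 = IF(B7=0: B7=2 -> else branch H5) = 4
  D10 = 4 + 4 = 8
  B3 = ABS(8) = 8
  B2 = 8 * 4 = 32
  F7 = MAX(8, 0) = 8
  G10 = MAX(2, 32) = 32
  G8 = MAX(0, 32) = 32
  E10 = MAX(32, 8) = 32
  D3 = ABS(32) = 32
  G2 = MAX(32, 32) = 32

Second demand — change propagation:
  A11: re-runs because F11 4->0; new result 0.
  E9: re-runs because F11 4->0; new result 2.
  A3: re-runs because F11 4->0; F11 4->0; new result 2.
  C2: re-runs because A3 4->2; E9 4->2; new result 0 (unchanged).
  A7: re-runs because A3 4->2; new result 2.
  C3: re-runs because A7 4->2; new result -2.
  E2: re-runs because E9 4->2; new result 0 (unchanged).
  E7: re-runs because E9 4->2; new result 0 (unchanged).
  G9: re-examined; everything it read last time is the same (E7 unchanged) — cache 0 kept, no run.
  H3: re-runs because A3 4->2; new result 0 (unchanged).
  E12: re-examined; everything it read last time is the same (H3 unchanged, E7 unchanged) — cache 0 kept, no run.
  H8: re-examined; everything it read last time is the same (C2 unchanged, E2 unchanged) — cache 0 kept, no run.
  C10: re-examined; everything it read last time is the same (H8 unchanged, E7 unchanged) — cache 0 kept, no run.
  H10: re-examined; everything it read last time is the same (E12 unchanged, C10 unchanged) — cache 0 kept, no run.
  F2: re-examined; everything it read last time is the same (E12 unchanged, H10 unchanged) — cache 0 kept, no run.
  C1: re-runs because A11 4->0; new result 0.
  H5: re-runs because C1 4->0; C3 -4->-2; new result 0.
  D11: re-runs because H5 4->0; new result 0.
  D10: re-runs because D11 4->0; D11 4->0; new result 0.
  B3: re-runs because D10 8->0; new result 0.
  B2: re-runs because B3 8->0; C1 4->0; new result 0.
  F7: re-runs because D10 8->0; new result 0.
  F6: newly demanded (no cache) — executes and yields 0.
  E4: re-runs because F11 4->0; new result 0.
  G10: re-runs because E4 2->0; B2 32->0; new result 0.
  G8: re-runs because G10 32->0; new result 0.
  E10: re-runs because G8 32->0; F7 8->0; new result 0.
  D3: re-runs because E10 32->0; new result 0.
  G2: re-runs because E10 32->0; D3 32->0; new result 0.

The important point: the flipped condition pulls in fresh nodes; F6 runs for the first time.

Dirty set: A3, A7, A11, B2, B3, C1, C2, C3, C10, D3, D10, D11, E2, E4, E7, E9, E10, E12, F2, F7, G2, G8, G9, G10, H3, H5, H8, H10.
Run set: A3, A7, A11, B2, B3, C1, C2, C3, D3, D10, D11, E2, E4, E7, E9, E10, F6, F7, G2, G8, G10, H3, H5 (23 run).
Re-examined without running (cache reused): C10, E12, F2, G9, H8, H10.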